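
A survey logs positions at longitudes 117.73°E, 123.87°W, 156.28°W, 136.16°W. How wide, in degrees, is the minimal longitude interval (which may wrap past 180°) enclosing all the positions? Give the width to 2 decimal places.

118.40°

Sort the longitudes: -156.28°, -136.16°, -123.87°, +117.73°.
Eastward gaps between consecutive values (wrapping around): 20.12°, 12.29°, 241.60°, 85.99°.
Largest gap = 241.60° ⇒ minimal covering band is its complement: 360° − 241.60° = 118.40°.
Band runs from +117.73° eastward to -123.87°, crossing the antimeridian.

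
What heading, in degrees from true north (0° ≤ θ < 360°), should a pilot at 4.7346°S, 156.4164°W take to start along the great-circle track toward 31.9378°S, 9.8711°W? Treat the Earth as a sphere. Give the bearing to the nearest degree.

Δλ = -9.8711 − -156.4164 = 146.5453°.
θ = atan2( sin Δλ · cos φ₂ , cos φ₁ · sin φ₂ − sin φ₁ · cos φ₂ · cos Δλ )
  = atan2(0.46783, -0.58563) = 141.381° → normalised to [0°, 360°): 141.381°.

141°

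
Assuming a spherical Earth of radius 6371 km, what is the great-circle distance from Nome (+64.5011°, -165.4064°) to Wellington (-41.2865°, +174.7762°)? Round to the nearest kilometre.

Δλ = 174.7762 − -165.4064 = 340.1826°; wrapped into (−180°, 180°]: -19.8174°.
Δφ = -41.2865 − 64.5011 = -105.7876°.
a = sin²(Δφ/2) + cos φ₁ · cos φ₂ · sin²(Δλ/2) = 0.645615.
c = 2·atan2(√a, √(1−a)) = 1.86631 rad → d = 6371·c ≈ 11890.25 km.

11890 km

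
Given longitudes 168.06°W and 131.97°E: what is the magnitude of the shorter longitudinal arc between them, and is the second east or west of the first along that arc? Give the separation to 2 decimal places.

59.97° west

Raw difference: 131.97 − -168.06 = 300.03°.
Normalise into (−180°, 180°]: 300.03° − 360° = -59.97°.
Negative ⇒ the second point lies to the west; separation 59.97°.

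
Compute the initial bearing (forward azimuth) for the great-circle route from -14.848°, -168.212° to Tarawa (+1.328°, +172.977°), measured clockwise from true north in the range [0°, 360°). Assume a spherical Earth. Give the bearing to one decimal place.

Δλ = 172.977 − -168.212 = 341.189°; wrapped into (−180°, 180°]: -18.811°.
θ = atan2( sin Δλ · cos φ₂ , cos φ₁ · sin φ₂ − sin φ₁ · cos φ₂ · cos Δλ )
  = atan2(-0.32236, 0.26491) = -50.588° → normalised to [0°, 360°): 309.412°.

309.4°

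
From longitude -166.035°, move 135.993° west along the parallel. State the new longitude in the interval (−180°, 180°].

Start at -166.035°; shift −135.993° → -302.028°.
-302.028° lies outside (−180°, 180°]; add 360° → +57.972°.

+57.972°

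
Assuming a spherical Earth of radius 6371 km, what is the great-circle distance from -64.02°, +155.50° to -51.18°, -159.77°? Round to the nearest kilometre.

Δλ = -159.77 − 155.50 = -315.27°; wrapped into (−180°, 180°]: 44.73°.
Δφ = -51.18 − -64.02 = 12.84°.
a = sin²(Δφ/2) + cos φ₁ · cos φ₂ · sin²(Δλ/2) = 0.052262.
c = 2·atan2(√a, √(1−a)) = 0.46130 rad → d = 6371·c ≈ 2938.91 km.

2939 km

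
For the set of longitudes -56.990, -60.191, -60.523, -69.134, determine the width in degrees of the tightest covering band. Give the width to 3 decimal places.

12.144°

Sort the longitudes: -69.134°, -60.523°, -60.191°, -56.990°.
Eastward gaps between consecutive values (wrapping around): 8.611°, 0.332°, 3.201°, 347.856°.
Largest gap = 347.856° ⇒ minimal covering band is its complement: 360° − 347.856° = 12.144°.
Band runs from -69.134° eastward to -56.990°.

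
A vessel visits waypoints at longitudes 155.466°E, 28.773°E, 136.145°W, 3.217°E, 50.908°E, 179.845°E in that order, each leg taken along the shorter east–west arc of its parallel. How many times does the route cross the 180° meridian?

Leg 1: +155.466° → +28.773°, shortest Δλ = -126.693° (west) — does not cross 180°.
Leg 2: +28.773° → -136.145°, shortest Δλ = -164.918° (west) — does not cross 180°.
Leg 3: -136.145° → +3.217°, shortest Δλ = 139.362° (east) — does not cross 180°.
Leg 4: +3.217° → +50.908°, shortest Δλ = 47.691° (east) — does not cross 180°.
Leg 5: +50.908° → +179.845°, shortest Δλ = 128.937° (east) — does not cross 180°.
Total crossings: 0.

0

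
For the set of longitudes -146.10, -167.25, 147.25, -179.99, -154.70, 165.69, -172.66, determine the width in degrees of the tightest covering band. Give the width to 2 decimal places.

Sort the longitudes: -179.99°, -172.66°, -167.25°, -154.70°, -146.10°, +147.25°, +165.69°.
Eastward gaps between consecutive values (wrapping around): 7.33°, 5.41°, 12.55°, 8.60°, 293.35°, 18.44°, 14.32°.
Largest gap = 293.35° ⇒ minimal covering band is its complement: 360° − 293.35° = 66.65°.
Band runs from +147.25° eastward to -146.10°, crossing the antimeridian.

66.65°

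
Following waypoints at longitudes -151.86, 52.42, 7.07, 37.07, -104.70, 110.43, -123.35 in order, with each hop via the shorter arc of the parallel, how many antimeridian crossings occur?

Leg 1: -151.86° → +52.42°, shortest Δλ = -155.72° (west) — crosses 180°.
Leg 2: +52.42° → +7.07°, shortest Δλ = -45.35° (west) — does not cross 180°.
Leg 3: +7.07° → +37.07°, shortest Δλ = 30.0° (east) — does not cross 180°.
Leg 4: +37.07° → -104.70°, shortest Δλ = -141.77° (west) — does not cross 180°.
Leg 5: -104.70° → +110.43°, shortest Δλ = -144.87° (west) — crosses 180°.
Leg 6: +110.43° → -123.35°, shortest Δλ = 126.22° (east) — crosses 180°.
Total crossings: 3.

3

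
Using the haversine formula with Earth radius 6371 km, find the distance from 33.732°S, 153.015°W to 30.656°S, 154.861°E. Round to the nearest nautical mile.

2627 nmi

Δλ = 154.861 − -153.015 = 307.876°; wrapped into (−180°, 180°]: -52.124°.
Δφ = -30.656 − -33.732 = 3.076°.
a = sin²(Δφ/2) + cos φ₁ · cos φ₂ · sin²(Δλ/2) = 0.138812.
c = 2·atan2(√a, √(1−a)) = 0.76356 rad → d = 6371·c ≈ 4864.67 km ≈ 2626.71 nmi.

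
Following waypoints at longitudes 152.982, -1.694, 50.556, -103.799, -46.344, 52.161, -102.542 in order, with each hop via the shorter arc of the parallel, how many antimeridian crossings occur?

Leg 1: +152.982° → -1.694°, shortest Δλ = -154.676° (west) — does not cross 180°.
Leg 2: -1.694° → +50.556°, shortest Δλ = 52.25° (east) — does not cross 180°.
Leg 3: +50.556° → -103.799°, shortest Δλ = -154.355° (west) — does not cross 180°.
Leg 4: -103.799° → -46.344°, shortest Δλ = 57.455° (east) — does not cross 180°.
Leg 5: -46.344° → +52.161°, shortest Δλ = 98.505° (east) — does not cross 180°.
Leg 6: +52.161° → -102.542°, shortest Δλ = -154.703° (west) — does not cross 180°.
Total crossings: 0.

0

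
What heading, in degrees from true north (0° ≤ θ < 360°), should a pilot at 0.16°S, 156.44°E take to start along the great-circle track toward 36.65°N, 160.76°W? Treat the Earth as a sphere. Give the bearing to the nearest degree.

42°

Δλ = -160.76 − 156.44 = -317.20°; wrapped into (−180°, 180°]: 42.80°.
θ = atan2( sin Δλ · cos φ₂ , cos φ₁ · sin φ₂ − sin φ₁ · cos φ₂ · cos Δλ )
  = atan2(0.54511, 0.59857) = 42.324° → normalised to [0°, 360°): 42.324°.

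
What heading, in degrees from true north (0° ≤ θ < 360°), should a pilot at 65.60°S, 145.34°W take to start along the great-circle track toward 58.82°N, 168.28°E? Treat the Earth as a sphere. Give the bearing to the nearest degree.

331°

Δλ = 168.28 − -145.34 = 313.62°; wrapped into (−180°, 180°]: -46.38°.
θ = atan2( sin Δλ · cos φ₂ , cos φ₁ · sin φ₂ − sin φ₁ · cos φ₂ · cos Δλ )
  = atan2(-0.37480, 0.67870) = -28.909° → normalised to [0°, 360°): 331.091°.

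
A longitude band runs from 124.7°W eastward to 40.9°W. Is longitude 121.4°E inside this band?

No

Band width going east from -124.7° to -40.9°: ((-40.9 − -124.7) mod 360) = 83.8°.
Offset of +121.4° east of the west edge: ((121.4 − -124.7) mod 360) = 246.1°.
246.1° > 83.8° ⇒ outside.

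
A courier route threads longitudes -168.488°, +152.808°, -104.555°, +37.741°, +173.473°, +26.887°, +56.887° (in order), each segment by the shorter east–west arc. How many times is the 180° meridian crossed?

2

Leg 1: -168.488° → +152.808°, shortest Δλ = -38.704° (west) — crosses 180°.
Leg 2: +152.808° → -104.555°, shortest Δλ = 102.637° (east) — crosses 180°.
Leg 3: -104.555° → +37.741°, shortest Δλ = 142.296° (east) — does not cross 180°.
Leg 4: +37.741° → +173.473°, shortest Δλ = 135.732° (east) — does not cross 180°.
Leg 5: +173.473° → +26.887°, shortest Δλ = -146.586° (west) — does not cross 180°.
Leg 6: +26.887° → +56.887°, shortest Δλ = 30.0° (east) — does not cross 180°.
Total crossings: 2.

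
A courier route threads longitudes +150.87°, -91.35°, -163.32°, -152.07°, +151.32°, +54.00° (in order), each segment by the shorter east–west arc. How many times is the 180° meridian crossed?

2

Leg 1: +150.87° → -91.35°, shortest Δλ = 117.78° (east) — crosses 180°.
Leg 2: -91.35° → -163.32°, shortest Δλ = -71.97° (west) — does not cross 180°.
Leg 3: -163.32° → -152.07°, shortest Δλ = 11.25° (east) — does not cross 180°.
Leg 4: -152.07° → +151.32°, shortest Δλ = -56.61° (west) — crosses 180°.
Leg 5: +151.32° → +54.00°, shortest Δλ = -97.32° (west) — does not cross 180°.
Total crossings: 2.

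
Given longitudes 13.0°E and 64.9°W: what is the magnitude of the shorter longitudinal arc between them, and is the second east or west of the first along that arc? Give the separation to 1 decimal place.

77.9° west

Raw difference: -64.9 − 13.0 = -77.9°.
Normalise into (−180°, 180°]: -77.9° stays -77.9°.
Negative ⇒ the second point lies to the west; separation 77.9°.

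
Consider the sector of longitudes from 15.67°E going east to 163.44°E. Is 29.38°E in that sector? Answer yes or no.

Band width going east from +15.67° to +163.44°: ((163.44 − 15.67) mod 360) = 147.77°.
Offset of +29.38° east of the west edge: ((29.38 − 15.67) mod 360) = 13.71°.
13.71° ≤ 147.77° ⇒ inside.

Yes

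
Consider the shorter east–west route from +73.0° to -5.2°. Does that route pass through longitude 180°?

No

Signed shortest Δλ = ((-5.2 − 73.0 + 180) mod 360) − 180 = -78.2°.
Going west by 78.2° from +73.0° reaches -5.2° without touching 180°.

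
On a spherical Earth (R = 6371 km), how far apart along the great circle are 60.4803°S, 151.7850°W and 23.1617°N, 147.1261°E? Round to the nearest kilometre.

Δλ = 147.1261 − -151.7850 = 298.9111°; wrapped into (−180°, 180°]: -61.0889°.
Δφ = 23.1617 − -60.4803 = 83.6420°.
a = sin²(Δφ/2) + cos φ₁ · cos φ₂ · sin²(Δλ/2) = 0.561630.
c = 2·atan2(√a, √(1−a)) = 1.69437 rad → d = 6371·c ≈ 10794.84 km.

10795 km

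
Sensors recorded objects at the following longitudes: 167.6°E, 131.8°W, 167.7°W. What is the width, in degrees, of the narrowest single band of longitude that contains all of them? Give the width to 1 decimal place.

60.6°

Sort the longitudes: -167.7°, -131.8°, +167.6°.
Eastward gaps between consecutive values (wrapping around): 35.9°, 299.4°, 24.7°.
Largest gap = 299.4° ⇒ minimal covering band is its complement: 360° − 299.4° = 60.6°.
Band runs from +167.6° eastward to -131.8°, crossing the antimeridian.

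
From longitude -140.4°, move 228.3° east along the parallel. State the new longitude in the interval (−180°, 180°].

+87.9°

Start at -140.4°; shift +228.3° → +87.9°.
+87.9° already lies in (−180°, 180°].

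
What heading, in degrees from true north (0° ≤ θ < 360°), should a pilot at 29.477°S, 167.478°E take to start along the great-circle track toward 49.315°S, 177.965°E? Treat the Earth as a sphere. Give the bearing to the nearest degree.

Δλ = 177.965 − 167.478 = 10.487°.
θ = atan2( sin Δλ · cos φ₂ , cos φ₁ · sin φ₂ − sin φ₁ · cos φ₂ · cos Δλ )
  = atan2(0.11865, -0.34472) = 161.006° → normalised to [0°, 360°): 161.006°.

161°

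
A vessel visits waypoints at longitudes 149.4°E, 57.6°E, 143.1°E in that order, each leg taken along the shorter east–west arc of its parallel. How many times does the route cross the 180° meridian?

Leg 1: +149.4° → +57.6°, shortest Δλ = -91.8° (west) — does not cross 180°.
Leg 2: +57.6° → +143.1°, shortest Δλ = 85.5° (east) — does not cross 180°.
Total crossings: 0.

0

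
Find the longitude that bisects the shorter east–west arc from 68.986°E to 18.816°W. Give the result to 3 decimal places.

Signed shortest Δλ from +68.986° to -18.816° is -87.802°.
Midpoint longitude = +68.986° + (-87.802°)/2 = +68.986° − 43.901° = +25.085°.

25.085°E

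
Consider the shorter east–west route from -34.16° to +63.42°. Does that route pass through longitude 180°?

No

Signed shortest Δλ = ((63.42 − -34.16 + 180) mod 360) − 180 = 97.58°.
Going east by 97.58° from -34.16° reaches +63.42° without touching 180°.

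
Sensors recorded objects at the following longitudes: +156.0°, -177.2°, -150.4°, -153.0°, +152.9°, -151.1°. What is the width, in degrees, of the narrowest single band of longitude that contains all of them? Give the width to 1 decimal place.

Sort the longitudes: -177.2°, -153.0°, -151.1°, -150.4°, +152.9°, +156.0°.
Eastward gaps between consecutive values (wrapping around): 24.2°, 1.9°, 0.7°, 303.3°, 3.1°, 26.8°.
Largest gap = 303.3° ⇒ minimal covering band is its complement: 360° − 303.3° = 56.7°.
Band runs from +152.9° eastward to -150.4°, crossing the antimeridian.

56.7°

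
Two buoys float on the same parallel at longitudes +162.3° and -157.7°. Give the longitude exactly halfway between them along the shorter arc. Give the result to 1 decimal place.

Signed shortest Δλ from +162.3° to -157.7° is +40.0°.
Midpoint longitude = +162.3° + (+40.0°)/2 = +162.3° + 20.0° = +182.3°.
Normalise into (−180°, 180°]: -177.7°.
(The naïve average (+162.3 + -157.7)/2 = 2.3° is on the wrong side of the globe.)

-177.7°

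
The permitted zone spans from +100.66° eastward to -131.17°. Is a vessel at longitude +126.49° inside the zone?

Yes

Band width going east from +100.66° to -131.17°: ((-131.17 − 100.66) mod 360) = 128.17°.
Offset of +126.49° east of the west edge: ((126.49 − 100.66) mod 360) = 25.83°.
25.83° ≤ 128.17° ⇒ inside.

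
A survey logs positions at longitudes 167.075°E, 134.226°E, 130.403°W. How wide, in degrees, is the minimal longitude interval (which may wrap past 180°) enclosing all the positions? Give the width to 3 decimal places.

Sort the longitudes: -130.403°, +134.226°, +167.075°.
Eastward gaps between consecutive values (wrapping around): 264.629°, 32.849°, 62.522°.
Largest gap = 264.629° ⇒ minimal covering band is its complement: 360° − 264.629° = 95.371°.
Band runs from +134.226° eastward to -130.403°, crossing the antimeridian.

95.371°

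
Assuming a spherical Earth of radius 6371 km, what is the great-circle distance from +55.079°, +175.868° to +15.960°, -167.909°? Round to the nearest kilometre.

Δλ = -167.909 − 175.868 = -343.777°; wrapped into (−180°, 180°]: 16.223°.
Δφ = 15.960 − 55.079 = -39.119°.
a = sin²(Δφ/2) + cos φ₁ · cos φ₂ · sin²(Δλ/2) = 0.123039.
c = 2·atan2(√a, √(1−a)) = 0.71678 rad → d = 6371·c ≈ 4566.64 km.

4567 km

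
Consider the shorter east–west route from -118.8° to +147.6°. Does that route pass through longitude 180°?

Naïve |147.6 − -118.8| = 266.4° > 180°, so the shorter arc goes the other way round — across 180°.
Signed shortest Δλ = ((147.6 − -118.8 + 180) mod 360) − 180 = -93.6°.
Going west by 93.6° from -118.8° passes through 180° before reaching +147.6°.

Yes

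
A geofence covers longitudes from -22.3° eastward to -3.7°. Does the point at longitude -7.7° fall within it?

Band width going east from -22.3° to -3.7°: ((-3.7 − -22.3) mod 360) = 18.6°.
Offset of -7.7° east of the west edge: ((-7.7 − -22.3) mod 360) = 14.6°.
14.6° ≤ 18.6° ⇒ inside.

Yes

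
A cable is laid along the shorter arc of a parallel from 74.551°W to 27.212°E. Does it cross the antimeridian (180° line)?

Signed shortest Δλ = ((27.212 − -74.551 + 180) mod 360) − 180 = 101.763°.
Going east by 101.763° from -74.551° reaches +27.212° without touching 180°.

No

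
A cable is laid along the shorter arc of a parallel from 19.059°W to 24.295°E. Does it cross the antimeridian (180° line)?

No

Signed shortest Δλ = ((24.295 − -19.059 + 180) mod 360) − 180 = 43.354°.
Going east by 43.354° from -19.059° reaches +24.295° without touching 180°.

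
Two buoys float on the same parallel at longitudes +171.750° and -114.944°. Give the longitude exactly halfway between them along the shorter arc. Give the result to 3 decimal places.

Signed shortest Δλ from +171.750° to -114.944° is +73.306°.
Midpoint longitude = +171.750° + (+73.306°)/2 = +171.750° + 36.653° = +208.403°.
Normalise into (−180°, 180°]: -151.597°.
(The naïve average (+171.750 + -114.944)/2 = 28.403° is on the wrong side of the globe.)

-151.597°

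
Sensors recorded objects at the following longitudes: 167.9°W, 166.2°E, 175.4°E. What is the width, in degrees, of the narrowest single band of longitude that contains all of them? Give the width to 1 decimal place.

25.9°

Sort the longitudes: -167.9°, +166.2°, +175.4°.
Eastward gaps between consecutive values (wrapping around): 334.1°, 9.2°, 16.7°.
Largest gap = 334.1° ⇒ minimal covering band is its complement: 360° − 334.1° = 25.9°.
Band runs from +166.2° eastward to -167.9°, crossing the antimeridian.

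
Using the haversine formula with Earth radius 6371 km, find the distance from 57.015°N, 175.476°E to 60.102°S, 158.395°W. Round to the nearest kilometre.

Δλ = -158.395 − 175.476 = -333.871°; wrapped into (−180°, 180°]: 26.129°.
Δφ = -60.102 − 57.015 = -117.117°.
a = sin²(Δφ/2) + cos φ₁ · cos φ₂ · sin²(Δλ/2) = 0.741771.
c = 2·atan2(√a, √(1−a)) = 2.07549 rad → d = 6371·c ≈ 13222.96 km.

13223 km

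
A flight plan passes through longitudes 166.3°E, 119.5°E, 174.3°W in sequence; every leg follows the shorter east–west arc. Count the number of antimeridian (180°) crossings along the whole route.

1

Leg 1: +166.3° → +119.5°, shortest Δλ = -46.8° (west) — does not cross 180°.
Leg 2: +119.5° → -174.3°, shortest Δλ = 66.2° (east) — crosses 180°.
Total crossings: 1.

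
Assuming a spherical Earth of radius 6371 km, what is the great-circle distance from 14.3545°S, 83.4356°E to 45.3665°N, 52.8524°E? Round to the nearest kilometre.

7319 km

Δλ = 52.8524 − 83.4356 = -30.5832°.
Δφ = 45.3665 − -14.3545 = 59.7210°.
a = sin²(Δφ/2) + cos φ₁ · cos φ₂ · sin²(Δλ/2) = 0.295236.
c = 2·atan2(√a, √(1−a)) = 1.14886 rad → d = 6371·c ≈ 7319.38 km.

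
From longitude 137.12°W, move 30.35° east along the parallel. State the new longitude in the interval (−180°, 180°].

106.77°W

Start at -137.12°; shift +30.35° → -106.77°.
-106.77° already lies in (−180°, 180°].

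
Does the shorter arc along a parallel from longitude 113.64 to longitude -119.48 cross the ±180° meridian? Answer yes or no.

Naïve |-119.48 − 113.64| = 233.12° > 180°, so the shorter arc goes the other way round — across 180°.
Signed shortest Δλ = ((-119.48 − 113.64 + 180) mod 360) − 180 = 126.88°.
Going east by 126.88° from +113.64° passes through 180° before reaching -119.48°.

Yes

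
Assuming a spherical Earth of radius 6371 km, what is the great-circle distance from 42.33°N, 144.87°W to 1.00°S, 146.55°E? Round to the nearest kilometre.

8344 km

Δλ = 146.55 − -144.87 = 291.42°; wrapped into (−180°, 180°]: -68.58°.
Δφ = -1.00 − 42.33 = -43.33°.
a = sin²(Δφ/2) + cos φ₁ · cos φ₂ · sin²(Δλ/2) = 0.370904.
c = 2·atan2(√a, √(1−a)) = 1.30965 rad → d = 6371·c ≈ 8343.75 km.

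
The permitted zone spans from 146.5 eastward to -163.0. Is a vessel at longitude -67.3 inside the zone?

Band width going east from +146.5° to -163.0°: ((-163.0 − 146.5) mod 360) = 50.5°.
Offset of -67.3° east of the west edge: ((-67.3 − 146.5) mod 360) = 146.2°.
146.2° > 50.5° ⇒ outside.

No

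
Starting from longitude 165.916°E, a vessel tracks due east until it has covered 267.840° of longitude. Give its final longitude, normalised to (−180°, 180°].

73.756°E

Start at +165.916°; shift +267.840° → +433.756°.
+433.756° lies outside (−180°, 180°]; subtract 360° → +73.756°.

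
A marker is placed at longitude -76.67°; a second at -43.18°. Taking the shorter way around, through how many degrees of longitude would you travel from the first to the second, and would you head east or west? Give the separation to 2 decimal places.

Raw difference: -43.18 − -76.67 = 33.49°.
Normalise into (−180°, 180°]: 33.49° stays 33.49°.
Positive ⇒ the second point lies to the east; separation 33.49°.

33.49° east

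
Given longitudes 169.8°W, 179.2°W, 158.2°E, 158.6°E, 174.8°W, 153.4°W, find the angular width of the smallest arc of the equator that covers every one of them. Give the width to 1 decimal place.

Sort the longitudes: -179.2°, -174.8°, -169.8°, -153.4°, +158.2°, +158.6°.
Eastward gaps between consecutive values (wrapping around): 4.4°, 5.0°, 16.4°, 311.6°, 0.4°, 22.2°.
Largest gap = 311.6° ⇒ minimal covering band is its complement: 360° − 311.6° = 48.4°.
Band runs from +158.2° eastward to -153.4°, crossing the antimeridian.

48.4°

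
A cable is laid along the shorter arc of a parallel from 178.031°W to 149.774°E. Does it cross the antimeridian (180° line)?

Naïve |149.774 − -178.031| = 327.805° > 180°, so the shorter arc goes the other way round — across 180°.
Signed shortest Δλ = ((149.774 − -178.031 + 180) mod 360) − 180 = -32.195°.
Going west by 32.195° from -178.031° passes through 180° before reaching +149.774°.

Yes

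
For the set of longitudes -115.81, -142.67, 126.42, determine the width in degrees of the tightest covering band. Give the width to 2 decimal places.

Sort the longitudes: -142.67°, -115.81°, +126.42°.
Eastward gaps between consecutive values (wrapping around): 26.86°, 242.23°, 90.91°.
Largest gap = 242.23° ⇒ minimal covering band is its complement: 360° − 242.23° = 117.77°.
Band runs from +126.42° eastward to -115.81°, crossing the antimeridian.

117.77°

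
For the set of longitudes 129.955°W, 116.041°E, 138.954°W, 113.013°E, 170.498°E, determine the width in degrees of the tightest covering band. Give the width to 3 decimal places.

117.032°

Sort the longitudes: -138.954°, -129.955°, +113.013°, +116.041°, +170.498°.
Eastward gaps between consecutive values (wrapping around): 8.999°, 242.968°, 3.028°, 54.457°, 50.548°.
Largest gap = 242.968° ⇒ minimal covering band is its complement: 360° − 242.968° = 117.032°.
Band runs from +113.013° eastward to -129.955°, crossing the antimeridian.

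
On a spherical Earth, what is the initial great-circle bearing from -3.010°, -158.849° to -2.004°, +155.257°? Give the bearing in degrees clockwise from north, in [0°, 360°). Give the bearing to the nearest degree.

270°

Δλ = 155.257 − -158.849 = 314.106°; wrapped into (−180°, 180°]: -45.894°.
θ = atan2( sin Δλ · cos φ₂ , cos φ₁ · sin φ₂ − sin φ₁ · cos φ₂ · cos Δλ )
  = atan2(-0.71761, 0.00160) = -89.872° → normalised to [0°, 360°): 270.128°.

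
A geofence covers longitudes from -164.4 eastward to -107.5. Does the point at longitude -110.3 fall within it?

Yes

Band width going east from -164.4° to -107.5°: ((-107.5 − -164.4) mod 360) = 56.9°.
Offset of -110.3° east of the west edge: ((-110.3 − -164.4) mod 360) = 54.1°.
54.1° ≤ 56.9° ⇒ inside.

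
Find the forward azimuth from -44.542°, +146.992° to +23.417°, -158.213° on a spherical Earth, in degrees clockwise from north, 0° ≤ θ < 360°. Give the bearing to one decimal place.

48.9°

Δλ = -158.213 − 146.992 = -305.205°; wrapped into (−180°, 180°]: 54.795°.
θ = atan2( sin Δλ · cos φ₂ , cos φ₁ · sin φ₂ − sin φ₁ · cos φ₂ · cos Δλ )
  = atan2(0.74980, 0.65433) = 48.890° → normalised to [0°, 360°): 48.890°.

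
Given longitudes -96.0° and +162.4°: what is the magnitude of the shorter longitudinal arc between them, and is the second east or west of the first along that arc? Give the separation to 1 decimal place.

Raw difference: 162.4 − -96.0 = 258.4°.
Normalise into (−180°, 180°]: 258.4° − 360° = -101.6°.
Negative ⇒ the second point lies to the west; separation 101.6°.

101.6° west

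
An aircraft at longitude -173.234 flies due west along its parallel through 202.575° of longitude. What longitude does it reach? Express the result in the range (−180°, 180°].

Start at -173.234°; shift −202.575° → -375.809°.
-375.809° lies outside (−180°, 180°]; add 360° → -15.809°.

-15.809°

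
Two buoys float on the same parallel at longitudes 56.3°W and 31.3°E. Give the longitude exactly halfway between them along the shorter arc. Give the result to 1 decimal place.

Signed shortest Δλ from -56.3° to +31.3° is +87.6°.
Midpoint longitude = -56.3° + (+87.6°)/2 = -56.3° + 43.8° = -12.5°.

12.5°W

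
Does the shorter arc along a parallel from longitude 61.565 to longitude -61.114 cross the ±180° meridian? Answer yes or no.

No

Signed shortest Δλ = ((-61.114 − 61.565 + 180) mod 360) − 180 = -122.679°.
Going west by 122.679° from +61.565° reaches -61.114° without touching 180°.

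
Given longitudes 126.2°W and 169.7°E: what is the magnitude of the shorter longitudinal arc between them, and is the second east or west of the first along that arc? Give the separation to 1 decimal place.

Raw difference: 169.7 − -126.2 = 295.9°.
Normalise into (−180°, 180°]: 295.9° − 360° = -64.1°.
Negative ⇒ the second point lies to the west; separation 64.1°.

64.1° west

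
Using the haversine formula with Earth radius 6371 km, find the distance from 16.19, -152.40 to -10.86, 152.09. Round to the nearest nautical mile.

Δλ = 152.09 − -152.40 = 304.49°; wrapped into (−180°, 180°]: -55.51°.
Δφ = -10.86 − 16.19 = -27.05°.
a = sin²(Δφ/2) + cos φ₁ · cos φ₂ · sin²(Δλ/2) = 0.259233.
c = 2·atan2(√a, √(1−a)) = 1.06839 rad → d = 6371·c ≈ 6806.73 km ≈ 3675.34 nmi.

3675 nmi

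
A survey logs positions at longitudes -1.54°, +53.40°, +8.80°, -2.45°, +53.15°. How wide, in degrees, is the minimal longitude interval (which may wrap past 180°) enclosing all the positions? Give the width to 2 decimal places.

55.85°

Sort the longitudes: -2.45°, -1.54°, +8.80°, +53.15°, +53.40°.
Eastward gaps between consecutive values (wrapping around): 0.91°, 10.34°, 44.35°, 0.25°, 304.15°.
Largest gap = 304.15° ⇒ minimal covering band is its complement: 360° − 304.15° = 55.85°.
Band runs from -2.45° eastward to +53.40°.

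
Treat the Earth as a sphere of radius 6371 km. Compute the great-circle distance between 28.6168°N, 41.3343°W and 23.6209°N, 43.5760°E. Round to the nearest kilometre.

Δλ = 43.5760 − -41.3343 = 84.9103°.
Δφ = 23.6209 − 28.6168 = -4.9959°.
a = sin²(Δφ/2) + cos φ₁ · cos φ₂ · sin²(Δλ/2) = 0.368370.
c = 2·atan2(√a, √(1−a)) = 1.30440 rad → d = 6371·c ≈ 8310.31 km.

8310 km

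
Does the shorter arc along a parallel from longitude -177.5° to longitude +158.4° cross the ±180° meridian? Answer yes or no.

Naïve |158.4 − -177.5| = 335.9° > 180°, so the shorter arc goes the other way round — across 180°.
Signed shortest Δλ = ((158.4 − -177.5 + 180) mod 360) − 180 = -24.1°.
Going west by 24.1° from -177.5° passes through 180° before reaching +158.4°.

Yes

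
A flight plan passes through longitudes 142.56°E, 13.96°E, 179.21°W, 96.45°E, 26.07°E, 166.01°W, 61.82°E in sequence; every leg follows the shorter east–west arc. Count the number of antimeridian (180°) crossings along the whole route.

Leg 1: +142.56° → +13.96°, shortest Δλ = -128.6° (west) — does not cross 180°.
Leg 2: +13.96° → -179.21°, shortest Δλ = 166.83° (east) — crosses 180°.
Leg 3: -179.21° → +96.45°, shortest Δλ = -84.34° (west) — crosses 180°.
Leg 4: +96.45° → +26.07°, shortest Δλ = -70.38° (west) — does not cross 180°.
Leg 5: +26.07° → -166.01°, shortest Δλ = 167.92° (east) — crosses 180°.
Leg 6: -166.01° → +61.82°, shortest Δλ = -132.17° (west) — crosses 180°.
Total crossings: 4.

4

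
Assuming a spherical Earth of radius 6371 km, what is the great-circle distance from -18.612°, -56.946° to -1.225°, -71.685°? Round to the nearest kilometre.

Δλ = -71.685 − -56.946 = -14.739°.
Δφ = -1.225 − -18.612 = 17.387°.
a = sin²(Δφ/2) + cos φ₁ · cos φ₂ · sin²(Δλ/2) = 0.038435.
c = 2·atan2(√a, √(1−a)) = 0.39465 rad → d = 6371·c ≈ 2514.32 km.

2514 km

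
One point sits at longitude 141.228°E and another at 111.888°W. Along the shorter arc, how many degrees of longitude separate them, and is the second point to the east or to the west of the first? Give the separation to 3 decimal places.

106.884° east

Raw difference: -111.888 − 141.228 = -253.116°.
Normalise into (−180°, 180°]: -253.116° + 360° = 106.884°.
Positive ⇒ the second point lies to the east; separation 106.884°.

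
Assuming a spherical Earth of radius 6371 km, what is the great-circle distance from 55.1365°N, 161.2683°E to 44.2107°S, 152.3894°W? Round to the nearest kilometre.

11877 km

Δλ = -152.3894 − 161.2683 = -313.6577°; wrapped into (−180°, 180°]: 46.3423°.
Δφ = -44.2107 − 55.1365 = -99.3472°.
a = sin²(Δφ/2) + cos φ₁ · cos φ₂ · sin²(Δλ/2) = 0.644645.
c = 2·atan2(√a, √(1−a)) = 1.86428 rad → d = 6371·c ≈ 11877.33 km.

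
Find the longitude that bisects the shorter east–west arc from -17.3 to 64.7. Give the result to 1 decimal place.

+23.7°

Signed shortest Δλ from -17.3° to +64.7° is +82.0°.
Midpoint longitude = -17.3° + (+82.0°)/2 = -17.3° + 41.0° = +23.7°.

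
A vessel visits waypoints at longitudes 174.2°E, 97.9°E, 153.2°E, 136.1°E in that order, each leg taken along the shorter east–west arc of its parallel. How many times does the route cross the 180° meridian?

Leg 1: +174.2° → +97.9°, shortest Δλ = -76.3° (west) — does not cross 180°.
Leg 2: +97.9° → +153.2°, shortest Δλ = 55.3° (east) — does not cross 180°.
Leg 3: +153.2° → +136.1°, shortest Δλ = -17.1° (west) — does not cross 180°.
Total crossings: 0.

0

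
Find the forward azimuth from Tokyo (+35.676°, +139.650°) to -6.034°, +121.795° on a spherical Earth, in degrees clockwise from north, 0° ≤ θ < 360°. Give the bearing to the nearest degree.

206°

Δλ = 121.795 − 139.650 = -17.855°.
θ = atan2( sin Δλ · cos φ₂ , cos φ₁ · sin φ₂ − sin φ₁ · cos φ₂ · cos Δλ )
  = atan2(-0.30491, -0.63743) = -154.436° → normalised to [0°, 360°): 205.564°.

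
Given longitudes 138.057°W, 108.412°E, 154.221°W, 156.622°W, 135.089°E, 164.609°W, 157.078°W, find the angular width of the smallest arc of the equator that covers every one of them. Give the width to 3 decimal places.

113.531°

Sort the longitudes: -164.609°, -157.078°, -156.622°, -154.221°, -138.057°, +108.412°, +135.089°.
Eastward gaps between consecutive values (wrapping around): 7.531°, 0.456°, 2.401°, 16.164°, 246.469°, 26.677°, 60.302°.
Largest gap = 246.469° ⇒ minimal covering band is its complement: 360° − 246.469° = 113.531°.
Band runs from +108.412° eastward to -138.057°, crossing the antimeridian.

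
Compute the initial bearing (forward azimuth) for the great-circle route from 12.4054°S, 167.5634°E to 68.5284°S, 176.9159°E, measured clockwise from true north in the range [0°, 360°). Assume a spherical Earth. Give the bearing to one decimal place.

Δλ = 176.9159 − 167.5634 = 9.3525°.
θ = atan2( sin Δλ · cos φ₂ , cos φ₁ · sin φ₂ − sin φ₁ · cos φ₂ · cos Δλ )
  = atan2(0.05948, -0.83128) = 175.907° → normalised to [0°, 360°): 175.907°.

175.9°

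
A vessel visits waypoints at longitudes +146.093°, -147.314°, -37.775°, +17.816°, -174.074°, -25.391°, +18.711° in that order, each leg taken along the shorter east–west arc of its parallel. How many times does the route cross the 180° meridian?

Leg 1: +146.093° → -147.314°, shortest Δλ = 66.593° (east) — crosses 180°.
Leg 2: -147.314° → -37.775°, shortest Δλ = 109.539° (east) — does not cross 180°.
Leg 3: -37.775° → +17.816°, shortest Δλ = 55.591° (east) — does not cross 180°.
Leg 4: +17.816° → -174.074°, shortest Δλ = 168.11° (east) — crosses 180°.
Leg 5: -174.074° → -25.391°, shortest Δλ = 148.683° (east) — does not cross 180°.
Leg 6: -25.391° → +18.711°, shortest Δλ = 44.102° (east) — does not cross 180°.
Total crossings: 2.

2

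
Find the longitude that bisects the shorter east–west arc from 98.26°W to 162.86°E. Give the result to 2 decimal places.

147.70°W

Signed shortest Δλ from -98.26° to +162.86° is -98.88°.
Midpoint longitude = -98.26° + (-98.88°)/2 = -98.26° − 49.44° = -147.70°.
(The naïve average (-98.26 + +162.86)/2 = 32.3° is on the wrong side of the globe.)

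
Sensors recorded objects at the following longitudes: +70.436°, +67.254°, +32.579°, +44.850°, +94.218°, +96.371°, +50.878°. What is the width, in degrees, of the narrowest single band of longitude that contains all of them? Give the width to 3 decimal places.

63.792°

Sort the longitudes: +32.579°, +44.850°, +50.878°, +67.254°, +70.436°, +94.218°, +96.371°.
Eastward gaps between consecutive values (wrapping around): 12.271°, 6.028°, 16.376°, 3.182°, 23.782°, 2.153°, 296.208°.
Largest gap = 296.208° ⇒ minimal covering band is its complement: 360° − 296.208° = 63.792°.
Band runs from +32.579° eastward to +96.371°.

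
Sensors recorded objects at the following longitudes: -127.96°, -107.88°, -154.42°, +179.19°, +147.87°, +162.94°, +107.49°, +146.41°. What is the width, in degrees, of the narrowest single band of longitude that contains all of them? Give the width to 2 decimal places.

Sort the longitudes: -154.42°, -127.96°, -107.88°, +107.49°, +146.41°, +147.87°, +162.94°, +179.19°.
Eastward gaps between consecutive values (wrapping around): 26.46°, 20.08°, 215.37°, 38.92°, 1.46°, 15.07°, 16.25°, 26.39°.
Largest gap = 215.37° ⇒ minimal covering band is its complement: 360° − 215.37° = 144.63°.
Band runs from +107.49° eastward to -107.88°, crossing the antimeridian.

144.63°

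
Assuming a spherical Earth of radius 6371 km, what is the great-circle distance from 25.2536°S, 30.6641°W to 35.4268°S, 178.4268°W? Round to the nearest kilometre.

Δλ = -178.4268 − -30.6641 = -147.7627°.
Δφ = -35.4268 − -25.2536 = -10.1732°.
a = sin²(Δφ/2) + cos φ₁ · cos φ₂ · sin²(Δλ/2) = 0.688036.
c = 2·atan2(√a, √(1−a)) = 1.95635 rad → d = 6371·c ≈ 12463.91 km.

12464 km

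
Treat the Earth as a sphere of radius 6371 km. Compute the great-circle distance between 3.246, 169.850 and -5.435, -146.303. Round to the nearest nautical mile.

Δλ = -146.303 − 169.850 = -316.153°; wrapped into (−180°, 180°]: 43.847°.
Δφ = -5.435 − 3.246 = -8.681°.
a = sin²(Δφ/2) + cos φ₁ · cos φ₂ · sin²(Δλ/2) = 0.144283.
c = 2·atan2(√a, √(1−a)) = 0.77926 rad → d = 6371·c ≈ 4964.65 km ≈ 2680.70 nmi.

2681 nmi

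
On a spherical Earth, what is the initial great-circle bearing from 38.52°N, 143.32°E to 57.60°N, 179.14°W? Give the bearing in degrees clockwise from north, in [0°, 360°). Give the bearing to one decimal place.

39.5°

Δλ = -179.14 − 143.32 = -322.46°; wrapped into (−180°, 180°]: 37.54°.
θ = atan2( sin Δλ · cos φ₂ , cos φ₁ · sin φ₂ − sin φ₁ · cos φ₂ · cos Δλ )
  = atan2(0.32649, 0.39599) = 39.505° → normalised to [0°, 360°): 39.505°.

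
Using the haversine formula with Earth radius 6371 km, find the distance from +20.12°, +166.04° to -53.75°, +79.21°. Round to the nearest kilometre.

11596 km

Δλ = 79.21 − 166.04 = -86.83°.
Δφ = -53.75 − 20.12 = -73.87°.
a = sin²(Δφ/2) + cos φ₁ · cos φ₂ · sin²(Δλ/2) = 0.623352.
c = 2·atan2(√a, √(1−a)) = 1.82007 rad → d = 6371·c ≈ 11595.69 km.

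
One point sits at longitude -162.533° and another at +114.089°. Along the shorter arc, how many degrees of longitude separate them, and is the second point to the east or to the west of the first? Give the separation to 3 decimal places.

83.378° west

Raw difference: 114.089 − -162.533 = 276.622°.
Normalise into (−180°, 180°]: 276.622° − 360° = -83.378°.
Negative ⇒ the second point lies to the west; separation 83.378°.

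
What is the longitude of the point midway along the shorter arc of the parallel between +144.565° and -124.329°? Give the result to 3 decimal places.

-169.882°

Signed shortest Δλ from +144.565° to -124.329° is +91.106°.
Midpoint longitude = +144.565° + (+91.106°)/2 = +144.565° + 45.553° = +190.118°.
Normalise into (−180°, 180°]: -169.882°.
(The naïve average (+144.565 + -124.329)/2 = 10.118° is on the wrong side of the globe.)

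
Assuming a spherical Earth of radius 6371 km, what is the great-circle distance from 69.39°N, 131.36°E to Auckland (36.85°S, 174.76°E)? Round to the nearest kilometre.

12331 km

Δλ = 174.76 − 131.36 = 43.40°.
Δφ = -36.85 − 69.39 = -106.24°.
a = sin²(Δφ/2) + cos φ₁ · cos φ₂ · sin²(Δλ/2) = 0.678340.
c = 2·atan2(√a, √(1−a)) = 1.93551 rad → d = 6371·c ≈ 12331.12 km.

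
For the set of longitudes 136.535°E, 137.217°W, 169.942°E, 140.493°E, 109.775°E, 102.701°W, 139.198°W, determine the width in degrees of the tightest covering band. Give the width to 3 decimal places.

Sort the longitudes: -139.198°, -137.217°, -102.701°, +109.775°, +136.535°, +140.493°, +169.942°.
Eastward gaps between consecutive values (wrapping around): 1.981°, 34.516°, 212.476°, 26.760°, 3.958°, 29.449°, 50.860°.
Largest gap = 212.476° ⇒ minimal covering band is its complement: 360° − 212.476° = 147.524°.
Band runs from +109.775° eastward to -102.701°, crossing the antimeridian.

147.524°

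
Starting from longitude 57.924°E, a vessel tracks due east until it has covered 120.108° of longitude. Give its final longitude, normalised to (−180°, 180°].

178.032°E

Start at +57.924°; shift +120.108° → +178.032°.
+178.032° already lies in (−180°, 180°].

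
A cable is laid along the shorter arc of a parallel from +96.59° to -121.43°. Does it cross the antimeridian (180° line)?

Yes

Naïve |-121.43 − 96.59| = 218.02° > 180°, so the shorter arc goes the other way round — across 180°.
Signed shortest Δλ = ((-121.43 − 96.59 + 180) mod 360) − 180 = 141.98°.
Going east by 141.98° from +96.59° passes through 180° before reaching -121.43°.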